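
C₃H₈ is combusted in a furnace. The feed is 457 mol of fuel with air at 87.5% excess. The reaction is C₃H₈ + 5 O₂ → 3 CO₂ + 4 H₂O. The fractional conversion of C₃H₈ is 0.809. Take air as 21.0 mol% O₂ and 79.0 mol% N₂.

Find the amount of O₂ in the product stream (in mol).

2440 mol

Stoichiometric O₂ = 5 × 457 = 2285 mol; O₂ fed = 2285 × 1.875 = 4284 mol.
N₂ fed = 4284 × 79/21 = 16120 mol.
Fuel reacted = 0.809 × 457 → ξ = 369.7 mol.
Outlet (n = n₀ + ν ξ):
  C₃H₈: 457 − 1(369.7) = 87.29
  O₂: 4284 − 5(369.7) = 2436
  N₂: 16120 (inert)
  CO₂: 0 + 3(369.7) = 1109
  H₂O: 0 + 4(369.7) = 1479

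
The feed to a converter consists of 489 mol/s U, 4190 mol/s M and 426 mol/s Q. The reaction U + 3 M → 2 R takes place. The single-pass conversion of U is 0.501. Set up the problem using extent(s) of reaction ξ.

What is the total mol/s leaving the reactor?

U reacted = 0.501 × 489 = 245 mol/s; ν_U = −1, so ξ = 245/1 = 245 mol/s.
Outlet amounts (n = n₀ + ν ξ):
  U: 489 − 1(245) = 244
  M: 4190 − 3(245) = 3455
  R: 0 + 2(245) = 490
  Q: 426 (inert)
Total out = 244 + 3455 + 490 + 426 = 4615 mol/s.

4620 mol/s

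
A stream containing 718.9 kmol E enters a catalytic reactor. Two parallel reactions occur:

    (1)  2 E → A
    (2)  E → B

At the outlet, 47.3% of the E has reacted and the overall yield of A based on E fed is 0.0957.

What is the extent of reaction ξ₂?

ξ₂ = 202 kmol

Yield of A: 1ξ₁ / 718.9 = 0.0957 → ξ₁ = 68.8 kmol.
Conversion of E: 2ξ₁ + 1ξ₂ = 0.473 × 718.9 = 340 → ξ₂ = 202.4 kmol.
Outlet amounts (n = n₀ + Σ ν·ξ):
  E: 718.9 − 2(68.8) − 1(202.4) = 378.9
  A: 0 + 1(68.8) = 68.8
  B: 0 + 1(202.4) = 202.4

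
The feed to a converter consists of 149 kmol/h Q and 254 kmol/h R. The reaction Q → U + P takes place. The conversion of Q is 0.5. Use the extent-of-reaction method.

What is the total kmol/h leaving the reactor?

Q reacted = 0.5 × 149 = 74.5 kmol/h; ν_Q = −1, so ξ = 74.5/1 = 74.5 kmol/h.
Outlet amounts (n = n₀ + ν ξ):
  Q: 149 − 1(74.5) = 74.5
  U: 0 + 1(74.5) = 74.5
  P: 0 + 1(74.5) = 74.5
  R: 254 (inert)
Total out = 74.5 + 74.5 + 74.5 + 254 = 477.5 kmol/h.

478 kmol/h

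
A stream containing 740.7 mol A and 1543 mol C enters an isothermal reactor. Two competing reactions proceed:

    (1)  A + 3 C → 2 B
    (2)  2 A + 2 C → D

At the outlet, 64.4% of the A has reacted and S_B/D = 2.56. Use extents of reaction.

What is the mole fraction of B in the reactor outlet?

Conversion of A: A consumed = 0.644 × 740.7 = 477 mol = 1ξ₁ + 2ξ₂.
Selectivity: 2ξ₁ / (1ξ₂) = 2.56 → ξ₁ = 1.28 ξ₂.
Substitute: (1·1.28 + 2) ξ₂ = 477 → ξ₂ = 145.4 mol, ξ₁ = 186.2 mol.
Outlet amounts (n = n₀ + Σ ν·ξ):
  A: 740.7 − 1(186.2) − 2(145.4) = 263.7
  C: 1543 − 3(186.2) − 2(145.4) = 693.7
  B: 0 + 2(186.2) = 372.3
  D: 0 + 1(145.4) = 145.4
Total out = 1475 mol; y_B = 372.3 / 1475 = 0.2524.

0.252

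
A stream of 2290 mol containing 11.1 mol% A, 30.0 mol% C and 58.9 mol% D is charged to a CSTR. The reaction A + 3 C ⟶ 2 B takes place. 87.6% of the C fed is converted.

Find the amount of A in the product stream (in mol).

C reacted = 0.876 × 687 = 601.8 mol; ν_C = −3, so ξ = 601.8/3 = 200.6 mol.
Outlet amounts (n = n₀ + ν ξ):
  A: 254.2 − 1(200.6) = 53.59
  C: 687 − 3(200.6) = 85.19
  B: 0 + 2(200.6) = 401.2
  D: 1349 (inert)

53.6 mol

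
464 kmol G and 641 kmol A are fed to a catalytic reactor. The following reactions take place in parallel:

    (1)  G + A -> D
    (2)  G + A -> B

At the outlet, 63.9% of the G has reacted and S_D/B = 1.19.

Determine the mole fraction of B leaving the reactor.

0.167

Conversion of G: G consumed = 0.639 × 464 = 296.5 kmol = 1ξ₁ + 1ξ₂.
Selectivity: 1ξ₁ / (1ξ₂) = 1.19 → ξ₁ = 1.19 ξ₂.
Substitute: (1·1.19 + 1) ξ₂ = 296.5 → ξ₂ = 135.4 kmol, ξ₁ = 161.1 kmol.
Outlet amounts (n = n₀ + Σ ν·ξ):
  G: 464 − 1(161.1) − 1(135.4) = 167.5
  A: 641 − 1(161.1) − 1(135.4) = 344.5
  D: 0 + 1(161.1) = 161.1
  B: 0 + 1(135.4) = 135.4
Total out = 808.5 kmol; y_B = 135.4 / 808.5 = 0.1675.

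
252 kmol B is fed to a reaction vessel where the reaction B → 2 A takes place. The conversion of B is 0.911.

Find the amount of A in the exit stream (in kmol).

459 kmol

B reacted = 0.911 × 252 = 229.6 kmol; ν_B = −1, so ξ = 229.6/1 = 229.6 kmol.
Outlet amounts (n = n₀ + ν ξ):
  B: 252 − 1(229.6) = 22.43
  A: 0 + 2(229.6) = 459.1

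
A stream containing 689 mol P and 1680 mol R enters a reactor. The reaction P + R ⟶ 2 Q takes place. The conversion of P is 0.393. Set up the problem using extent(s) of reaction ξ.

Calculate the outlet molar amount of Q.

542 mol

P reacted = 0.393 × 689 = 270.8 mol; ν_P = −1, so ξ = 270.8/1 = 270.8 mol.
Outlet amounts (n = n₀ + ν ξ):
  P: 689 − 1(270.8) = 418.2
  R: 1680 − 1(270.8) = 1409
  Q: 0 + 2(270.8) = 541.6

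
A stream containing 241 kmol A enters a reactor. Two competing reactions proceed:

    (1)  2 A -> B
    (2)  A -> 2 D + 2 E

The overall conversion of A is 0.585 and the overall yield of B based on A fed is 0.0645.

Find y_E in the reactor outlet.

0.396

Yield of B: 1ξ₁ / 241 = 0.0645 → ξ₁ = 15.54 kmol.
Conversion of A: 2ξ₁ + 1ξ₂ = 0.585 × 241 = 141 → ξ₂ = 109.9 kmol.
Outlet amounts (n = n₀ + Σ ν·ξ):
  A: 241 − 2(15.54) − 1(109.9) = 100
  B: 0 + 1(15.54) = 15.54
  D: 0 + 2(109.9) = 219.8
  E: 0 + 2(109.9) = 219.8
Total out = 555.1 kmol; y_E = 219.8 / 555.1 = 0.3959.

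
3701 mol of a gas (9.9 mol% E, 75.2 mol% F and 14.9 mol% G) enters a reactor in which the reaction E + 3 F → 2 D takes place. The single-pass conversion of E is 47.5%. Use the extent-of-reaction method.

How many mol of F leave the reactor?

2260 mol

E reacted = 0.475 × 366.4 = 174 mol; ν_E = −1, so ξ = 174/1 = 174 mol.
Outlet amounts (n = n₀ + ν ξ):
  E: 366.4 − 1(174) = 192.4
  F: 2783 − 3(174) = 2261
  D: 0 + 2(174) = 348.1
  G: 551.4 (inert)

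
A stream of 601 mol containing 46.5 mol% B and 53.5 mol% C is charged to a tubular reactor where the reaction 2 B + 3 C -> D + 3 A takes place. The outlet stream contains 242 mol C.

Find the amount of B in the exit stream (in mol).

For C: n = n₀ − 3ξ → 242 = 321.5 − 3ξ, giving ξ = 26.51 mol.
Outlet amounts (n = n₀ + ν ξ):
  B: 279.5 − 2(26.51) = 226.4
  C: 321.5 − 3(26.51) = 242
  D: 0 + 1(26.51) = 26.51
  A: 0 + 3(26.51) = 79.54

226 mol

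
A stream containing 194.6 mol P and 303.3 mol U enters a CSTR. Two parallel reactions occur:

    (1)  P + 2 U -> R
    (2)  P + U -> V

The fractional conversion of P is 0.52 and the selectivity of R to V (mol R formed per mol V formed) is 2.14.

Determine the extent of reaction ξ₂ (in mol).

Conversion of P: P consumed = 0.52 × 194.6 = 101.2 mol = 1ξ₁ + 1ξ₂.
Selectivity: 1ξ₁ / (1ξ₂) = 2.14 → ξ₁ = 2.14 ξ₂.
Substitute: (1·2.14 + 1) ξ₂ = 101.2 → ξ₂ = 32.23 mol, ξ₁ = 68.97 mol.
Outlet amounts (n = n₀ + Σ ν·ξ):
  P: 194.6 − 1(68.97) − 1(32.23) = 93.41
  U: 303.3 − 2(68.97) − 1(32.23) = 133.1
  R: 0 + 1(68.97) = 68.97
  V: 0 + 1(32.23) = 32.23

ξ₂ = 32.2 mol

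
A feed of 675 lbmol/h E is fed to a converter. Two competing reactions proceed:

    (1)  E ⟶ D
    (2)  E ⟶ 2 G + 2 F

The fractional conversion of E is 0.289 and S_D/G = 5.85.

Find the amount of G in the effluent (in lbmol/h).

Conversion of E: E consumed = 0.289 × 675 = 195.1 lbmol/h = 1ξ₁ + 1ξ₂.
Selectivity: 1ξ₁ / (2ξ₂) = 5.85 → ξ₁ = 11.7 ξ₂.
Substitute: (1·11.7 + 1) ξ₂ = 195.1 → ξ₂ = 15.36 lbmol/h, ξ₁ = 179.7 lbmol/h.
Outlet amounts (n = n₀ + Σ ν·ξ):
  E: 675 − 1(179.7) − 1(15.36) = 479.9
  D: 0 + 1(179.7) = 179.7
  G: 0 + 2(15.36) = 30.72
  F: 0 + 2(15.36) = 30.72

30.7 lbmol/h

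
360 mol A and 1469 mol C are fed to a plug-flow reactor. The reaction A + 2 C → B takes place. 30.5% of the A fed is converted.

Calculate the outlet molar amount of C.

A reacted = 0.305 × 360 = 109.8 mol; ν_A = −1, so ξ = 109.8/1 = 109.8 mol.
Outlet amounts (n = n₀ + ν ξ):
  A: 360 − 1(109.8) = 250.2
  C: 1469 − 2(109.8) = 1249
  B: 0 + 1(109.8) = 109.8

1250 mol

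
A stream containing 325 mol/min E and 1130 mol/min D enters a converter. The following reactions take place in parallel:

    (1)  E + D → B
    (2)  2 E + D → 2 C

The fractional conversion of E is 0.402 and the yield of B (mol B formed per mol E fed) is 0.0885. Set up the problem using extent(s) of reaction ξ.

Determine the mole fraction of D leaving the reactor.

0.764

Yield of B: 1ξ₁ / 325 = 0.0885 → ξ₁ = 28.76 mol/min.
Conversion of E: 1ξ₁ + 2ξ₂ = 0.402 × 325 = 130.7 → ξ₂ = 50.94 mol/min.
Outlet amounts (n = n₀ + Σ ν·ξ):
  E: 325 − 1(28.76) − 2(50.94) = 194.3
  D: 1130 − 1(28.76) − 1(50.94) = 1050
  B: 0 + 1(28.76) = 28.76
  C: 0 + 2(50.94) = 101.9
Total out = 1375 mol/min; y_D = 1050 / 1375 = 0.7637.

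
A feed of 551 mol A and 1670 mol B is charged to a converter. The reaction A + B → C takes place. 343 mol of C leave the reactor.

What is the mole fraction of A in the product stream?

For C: n = n₀ + 1ξ → 343 = 0 + 1ξ, giving ξ = 343 mol.
Outlet amounts (n = n₀ + ν ξ):
  A: 551 − 1(343) = 208
  B: 1670 − 1(343) = 1327
  C: 0 + 1(343) = 343
Total out = 1878 mol; y_A = 208 / 1878 = 0.1108.

0.111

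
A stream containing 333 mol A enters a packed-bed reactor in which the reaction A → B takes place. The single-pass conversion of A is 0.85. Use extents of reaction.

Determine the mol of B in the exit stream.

283 mol

A reacted = 0.85 × 333 = 283.1 mol; ν_A = −1, so ξ = 283.1/1 = 283.1 mol.
Outlet amounts (n = n₀ + ν ξ):
  A: 333 − 1(283.1) = 49.95
  B: 0 + 1(283.1) = 283.1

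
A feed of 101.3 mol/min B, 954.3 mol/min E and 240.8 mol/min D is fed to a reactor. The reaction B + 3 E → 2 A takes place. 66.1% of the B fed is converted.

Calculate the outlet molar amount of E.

753 mol/min

B reacted = 0.661 × 101.3 = 66.96 mol/min; ν_B = −1, so ξ = 66.96/1 = 66.96 mol/min.
Outlet amounts (n = n₀ + ν ξ):
  B: 101.3 − 1(66.96) = 34.34
  E: 954.3 − 3(66.96) = 753.4
  A: 0 + 2(66.96) = 133.9
  D: 240.8 (inert)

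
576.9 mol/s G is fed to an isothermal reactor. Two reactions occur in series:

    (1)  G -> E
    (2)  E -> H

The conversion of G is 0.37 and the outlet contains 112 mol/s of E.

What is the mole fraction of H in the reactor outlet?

0.176

Conversion of G: G consumed = 1ξ₁ = 0.37 × 576.9 → ξ₁ = 213.5 mol/s.
E balance: n_E = 0 + 1ξ₁ − 1ξ₂ = 112 → ξ₂ = (1·213.5 − 112)/1 = 101.5 mol/s.
Outlet amounts (n = n₀ + Σ ν·ξ):
  G: 576.9 − 1(213.5) = 363.4
  E: 0 + 1(213.5) − 1(101.5) = 112
  H: 0 + 1(101.5) = 101.5
Total out = 576.9 mol/s; y_H = 101.5 / 576.9 = 0.1759.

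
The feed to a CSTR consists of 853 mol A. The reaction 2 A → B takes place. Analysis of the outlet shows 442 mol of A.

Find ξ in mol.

ξ = 206 mol

For A: n = n₀ − 2ξ → 442 = 853 − 2ξ, giving ξ = 205.5 mol.
Outlet amounts (n = n₀ + ν ξ):
  A: 853 − 2(205.5) = 442
  B: 0 + 1(205.5) = 205.5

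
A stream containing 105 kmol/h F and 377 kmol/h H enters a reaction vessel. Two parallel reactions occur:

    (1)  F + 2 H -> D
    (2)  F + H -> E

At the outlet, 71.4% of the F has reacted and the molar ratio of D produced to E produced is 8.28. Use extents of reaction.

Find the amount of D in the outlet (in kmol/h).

Conversion of F: F consumed = 0.714 × 105 = 74.97 kmol/h = 1ξ₁ + 1ξ₂.
Selectivity: 1ξ₁ / (1ξ₂) = 8.28 → ξ₁ = 8.28 ξ₂.
Substitute: (1·8.28 + 1) ξ₂ = 74.97 → ξ₂ = 8.079 kmol/h, ξ₁ = 66.89 kmol/h.
Outlet amounts (n = n₀ + Σ ν·ξ):
  F: 105 − 1(66.89) − 1(8.079) = 30.03
  H: 377 − 2(66.89) − 1(8.079) = 235.1
  D: 0 + 1(66.89) = 66.89
  E: 0 + 1(8.079) = 8.079

66.9 kmol/h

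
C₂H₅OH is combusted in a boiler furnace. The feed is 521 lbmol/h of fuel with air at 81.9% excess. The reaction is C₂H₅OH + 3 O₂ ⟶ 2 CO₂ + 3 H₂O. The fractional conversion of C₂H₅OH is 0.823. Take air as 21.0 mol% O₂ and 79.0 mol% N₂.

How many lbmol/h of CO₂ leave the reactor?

858 lbmol/h

Stoichiometric O₂ = 3 × 521 = 1563 lbmol/h; O₂ fed = 1563 × 1.819 = 2843 lbmol/h.
N₂ fed = 2843 × 79/21 = 10700 lbmol/h.
Fuel reacted = 0.823 × 521 → ξ = 428.8 lbmol/h.
Outlet (n = n₀ + ν ξ):
  C₂H₅OH: 521 − 1(428.8) = 92.22
  O₂: 2843 − 3(428.8) = 1557
  N₂: 10700 (inert)
  CO₂: 0 + 2(428.8) = 857.6
  H₂O: 0 + 3(428.8) = 1286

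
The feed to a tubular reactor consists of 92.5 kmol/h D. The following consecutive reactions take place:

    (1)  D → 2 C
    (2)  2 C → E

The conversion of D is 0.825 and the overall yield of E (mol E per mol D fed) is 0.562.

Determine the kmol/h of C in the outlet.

Conversion of D: D consumed = 1ξ₁ = 0.825 × 92.5 → ξ₁ = 76.31 kmol/h.
Yield of E: 1ξ₂ / 92.5 = 0.562 → ξ₂ = 51.99 kmol/h.
Outlet amounts (n = n₀ + Σ ν·ξ):
  D: 92.5 − 1(76.31) = 16.19
  C: 0 + 2(76.31) − 2(51.99) = 48.65
  E: 0 + 1(51.99) = 51.99

48.7 kmol/h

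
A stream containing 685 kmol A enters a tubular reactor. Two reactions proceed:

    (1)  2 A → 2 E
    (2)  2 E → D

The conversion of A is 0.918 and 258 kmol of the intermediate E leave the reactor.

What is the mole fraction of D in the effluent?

Conversion of A: A consumed = 2ξ₁ = 0.918 × 685 → ξ₁ = 314.4 kmol.
E balance: n_E = 0 + 2ξ₁ − 2ξ₂ = 258 → ξ₂ = (2·314.4 − 258)/2 = 185.4 kmol.
Outlet amounts (n = n₀ + Σ ν·ξ):
  A: 685 − 2(314.4) = 56.17
  E: 0 + 2(314.4) − 2(185.4) = 258
  D: 0 + 1(185.4) = 185.4
Total out = 499.6 kmol; y_D = 185.4 / 499.6 = 0.3711.

0.371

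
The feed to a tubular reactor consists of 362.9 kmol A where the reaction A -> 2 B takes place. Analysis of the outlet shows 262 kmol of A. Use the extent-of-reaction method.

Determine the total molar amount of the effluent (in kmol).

For A: n = n₀ − 1ξ → 262 = 362.9 − 1ξ, giving ξ = 100.9 kmol.
Outlet amounts (n = n₀ + ν ξ):
  A: 362.9 − 1(100.9) = 262
  B: 0 + 2(100.9) = 201.8
Total out = 262 + 201.8 = 463.8 kmol.

464 kmol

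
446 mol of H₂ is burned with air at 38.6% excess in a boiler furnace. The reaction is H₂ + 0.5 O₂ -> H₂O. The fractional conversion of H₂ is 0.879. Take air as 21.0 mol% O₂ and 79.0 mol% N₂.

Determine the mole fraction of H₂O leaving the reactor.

Stoichiometric O₂ = 0.5 × 446 = 223 mol; O₂ fed = 223 × 1.386 = 309.1 mol.
N₂ fed = 309.1 × 79/21 = 1163 mol.
Fuel reacted = 0.879 × 446 → ξ = 392 mol.
Outlet (n = n₀ + ν ξ):
  H₂: 446 − 1(392) = 53.97
  O₂: 309.1 − 0.5(392) = 113.1
  N₂: 1163 (inert)
  H₂O: 0 + 1(392) = 392
Total out = 1722 mol; y_H₂O = 392 / 1722 = 0.2277.

0.228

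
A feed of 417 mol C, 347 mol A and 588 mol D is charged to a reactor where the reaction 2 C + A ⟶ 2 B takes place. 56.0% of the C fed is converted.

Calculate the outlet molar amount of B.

234 mol

C reacted = 0.56 × 417 = 233.5 mol; ν_C = −2, so ξ = 233.5/2 = 116.8 mol.
Outlet amounts (n = n₀ + ν ξ):
  C: 417 − 2(116.8) = 183.5
  A: 347 − 1(116.8) = 230.2
  B: 0 + 2(116.8) = 233.5
  D: 588 (inert)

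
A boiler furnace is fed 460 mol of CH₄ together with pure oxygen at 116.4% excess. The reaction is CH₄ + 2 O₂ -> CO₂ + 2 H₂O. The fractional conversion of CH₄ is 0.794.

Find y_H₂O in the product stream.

Stoichiometric O₂ = 2 × 460 = 920 mol; O₂ fed = 920 × 2.164 = 1991 mol.
Fuel reacted = 0.794 × 460 → ξ = 365.2 mol.
Outlet (n = n₀ + ν ξ):
  CH₄: 460 − 1(365.2) = 94.76
  O₂: 1991 − 2(365.2) = 1260
  CO₂: 0 + 1(365.2) = 365.2
  H₂O: 0 + 2(365.2) = 730.5
Total out = 2451 mol; y_H₂O = 730.5 / 2451 = 0.298.

0.298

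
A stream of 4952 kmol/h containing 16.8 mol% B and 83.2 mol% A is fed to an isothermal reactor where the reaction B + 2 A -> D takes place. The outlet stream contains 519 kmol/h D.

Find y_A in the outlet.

0.787

For D: n = n₀ + 1ξ → 519 = 0 + 1ξ, giving ξ = 519 kmol/h.
Outlet amounts (n = n₀ + ν ξ):
  B: 831.9 − 1(519) = 312.9
  A: 4120 − 2(519) = 3082
  D: 0 + 1(519) = 519
Total out = 3914 kmol/h; y_A = 3082 / 3914 = 0.7874.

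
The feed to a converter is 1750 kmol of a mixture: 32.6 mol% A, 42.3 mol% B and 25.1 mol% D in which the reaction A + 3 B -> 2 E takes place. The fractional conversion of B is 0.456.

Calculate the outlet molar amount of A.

B reacted = 0.456 × 740.2 = 337.6 kmol; ν_B = −3, so ξ = 337.6/3 = 112.5 kmol.
Outlet amounts (n = n₀ + ν ξ):
  A: 570.5 − 1(112.5) = 458
  B: 740.2 − 3(112.5) = 402.7
  E: 0 + 2(112.5) = 225
  D: 439.2 (inert)

458 kmol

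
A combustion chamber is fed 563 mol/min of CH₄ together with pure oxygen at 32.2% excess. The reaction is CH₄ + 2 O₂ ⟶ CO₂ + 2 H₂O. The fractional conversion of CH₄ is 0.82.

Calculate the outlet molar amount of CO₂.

Stoichiometric O₂ = 2 × 563 = 1126 mol/min; O₂ fed = 1126 × 1.322 = 1489 mol/min.
Fuel reacted = 0.82 × 563 → ξ = 461.7 mol/min.
Outlet (n = n₀ + ν ξ):
  CH₄: 563 − 1(461.7) = 101.3
  O₂: 1489 − 2(461.7) = 565.3
  CO₂: 0 + 1(461.7) = 461.7
  H₂O: 0 + 2(461.7) = 923.3

462 mol/min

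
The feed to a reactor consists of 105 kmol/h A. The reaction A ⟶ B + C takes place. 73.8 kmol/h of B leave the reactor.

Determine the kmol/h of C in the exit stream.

For B: n = n₀ + 1ξ → 73.8 = 0 + 1ξ, giving ξ = 73.8 kmol/h.
Outlet amounts (n = n₀ + ν ξ):
  A: 105 − 1(73.8) = 31.2
  B: 0 + 1(73.8) = 73.8
  C: 0 + 1(73.8) = 73.8

73.8 kmol/h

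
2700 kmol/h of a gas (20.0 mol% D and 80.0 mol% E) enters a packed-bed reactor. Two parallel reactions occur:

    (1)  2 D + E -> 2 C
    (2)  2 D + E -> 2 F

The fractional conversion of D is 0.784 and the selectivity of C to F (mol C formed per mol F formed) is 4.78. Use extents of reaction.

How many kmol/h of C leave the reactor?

Conversion of D: D consumed = 0.784 × 540 = 423.4 kmol/h = 2ξ₁ + 2ξ₂.
Selectivity: 2ξ₁ / (2ξ₂) = 4.78 → ξ₁ = 4.78 ξ₂.
Substitute: (2·4.78 + 2) ξ₂ = 423.4 → ξ₂ = 36.62 kmol/h, ξ₁ = 175.1 kmol/h.
Outlet amounts (n = n₀ + Σ ν·ξ):
  D: 540 − 2(175.1) − 2(36.62) = 116.6
  E: 2160 − 1(175.1) − 1(36.62) = 1948
  C: 0 + 2(175.1) = 350.1
  F: 0 + 2(36.62) = 73.25

350 kmol/h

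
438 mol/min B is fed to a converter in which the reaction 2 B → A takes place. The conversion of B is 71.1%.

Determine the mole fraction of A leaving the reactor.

B reacted = 0.711 × 438 = 311.4 mol/min; ν_B = −2, so ξ = 311.4/2 = 155.7 mol/min.
Outlet amounts (n = n₀ + ν ξ):
  B: 438 − 2(155.7) = 126.6
  A: 0 + 1(155.7) = 155.7
Total out = 282.3 mol/min; y_A = 155.7 / 282.3 = 0.5516.

0.552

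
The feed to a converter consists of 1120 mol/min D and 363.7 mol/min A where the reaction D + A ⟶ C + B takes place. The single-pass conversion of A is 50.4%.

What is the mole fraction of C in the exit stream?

0.124

A reacted = 0.504 × 363.7 = 183.3 mol/min; ν_A = −1, so ξ = 183.3/1 = 183.3 mol/min.
Outlet amounts (n = n₀ + ν ξ):
  D: 1120 − 1(183.3) = 936.7
  A: 363.7 − 1(183.3) = 180.4
  C: 0 + 1(183.3) = 183.3
  B: 0 + 1(183.3) = 183.3
Total out = 1484 mol/min; y_C = 183.3 / 1484 = 0.1235.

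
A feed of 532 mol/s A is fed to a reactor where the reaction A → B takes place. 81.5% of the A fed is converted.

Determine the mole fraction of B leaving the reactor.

A reacted = 0.815 × 532 = 433.6 mol/s; ν_A = −1, so ξ = 433.6/1 = 433.6 mol/s.
Outlet amounts (n = n₀ + ν ξ):
  A: 532 − 1(433.6) = 98.42
  B: 0 + 1(433.6) = 433.6
Total out = 532 mol/s; y_B = 433.6 / 532 = 0.815.

0.815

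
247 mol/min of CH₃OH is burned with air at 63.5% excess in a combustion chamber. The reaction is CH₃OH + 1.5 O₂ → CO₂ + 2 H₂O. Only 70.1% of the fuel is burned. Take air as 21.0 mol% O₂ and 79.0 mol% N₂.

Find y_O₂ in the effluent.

0.108

Stoichiometric O₂ = 1.5 × 247 = 370.5 mol/min; O₂ fed = 370.5 × 1.635 = 605.8 mol/min.
N₂ fed = 605.8 × 79/21 = 2279 mol/min.
Fuel reacted = 0.701 × 247 → ξ = 173.1 mol/min.
Outlet (n = n₀ + ν ξ):
  CH₃OH: 247 − 1(173.1) = 73.85
  O₂: 605.8 − 1.5(173.1) = 346
  N₂: 2279 (inert)
  CO₂: 0 + 1(173.1) = 173.1
  H₂O: 0 + 2(173.1) = 346.3
Total out = 3218 mol/min; y_O₂ = 346 / 3218 = 0.1075.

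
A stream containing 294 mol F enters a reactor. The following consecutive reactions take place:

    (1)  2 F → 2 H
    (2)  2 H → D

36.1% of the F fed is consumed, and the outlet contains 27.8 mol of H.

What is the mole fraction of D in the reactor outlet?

0.154

Conversion of F: F consumed = 2ξ₁ = 0.361 × 294 → ξ₁ = 53.07 mol.
H balance: n_H = 0 + 2ξ₁ − 2ξ₂ = 27.8 → ξ₂ = (2·53.07 − 27.8)/2 = 39.17 mol.
Outlet amounts (n = n₀ + Σ ν·ξ):
  F: 294 − 2(53.07) = 187.9
  H: 0 + 2(53.07) − 2(39.17) = 27.8
  D: 0 + 1(39.17) = 39.17
Total out = 254.8 mol; y_D = 39.17 / 254.8 = 0.1537.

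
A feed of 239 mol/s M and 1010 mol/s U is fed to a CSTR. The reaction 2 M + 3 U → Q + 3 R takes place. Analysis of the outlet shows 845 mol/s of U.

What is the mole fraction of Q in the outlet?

0.0461

For U: n = n₀ − 3ξ → 845 = 1010 − 3ξ, giving ξ = 55 mol/s.
Outlet amounts (n = n₀ + ν ξ):
  M: 239 − 2(55) = 129
  U: 1010 − 3(55) = 845
  Q: 0 + 1(55) = 55
  R: 0 + 3(55) = 165
Total out = 1194 mol/s; y_Q = 55 / 1194 = 0.04606.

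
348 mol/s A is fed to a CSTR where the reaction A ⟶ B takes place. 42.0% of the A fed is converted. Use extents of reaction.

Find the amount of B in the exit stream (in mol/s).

146 mol/s

A reacted = 0.42 × 348 = 146.2 mol/s; ν_A = −1, so ξ = 146.2/1 = 146.2 mol/s.
Outlet amounts (n = n₀ + ν ξ):
  A: 348 − 1(146.2) = 201.8
  B: 0 + 1(146.2) = 146.2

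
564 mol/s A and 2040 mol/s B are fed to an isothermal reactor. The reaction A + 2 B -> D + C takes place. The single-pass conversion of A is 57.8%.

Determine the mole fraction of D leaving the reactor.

A reacted = 0.578 × 564 = 326 mol/s; ν_A = −1, so ξ = 326/1 = 326 mol/s.
Outlet amounts (n = n₀ + ν ξ):
  A: 564 − 1(326) = 238
  B: 2040 − 2(326) = 1388
  D: 0 + 1(326) = 326
  C: 0 + 1(326) = 326
Total out = 2278 mol/s; y_D = 326 / 2278 = 0.1431.

0.143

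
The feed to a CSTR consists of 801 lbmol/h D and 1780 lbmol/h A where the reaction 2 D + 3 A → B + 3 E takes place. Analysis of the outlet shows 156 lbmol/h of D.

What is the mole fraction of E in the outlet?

For D: n = n₀ − 2ξ → 156 = 801 − 2ξ, giving ξ = 322.5 lbmol/h.
Outlet amounts (n = n₀ + ν ξ):
  D: 801 − 2(322.5) = 156
  A: 1780 − 3(322.5) = 812.5
  B: 0 + 1(322.5) = 322.5
  E: 0 + 3(322.5) = 967.5
Total out = 2258 lbmol/h; y_E = 967.5 / 2258 = 0.4284.

0.428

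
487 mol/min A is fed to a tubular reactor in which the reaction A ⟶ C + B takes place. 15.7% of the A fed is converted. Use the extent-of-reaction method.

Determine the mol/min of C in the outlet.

A reacted = 0.157 × 487 = 76.46 mol/min; ν_A = −1, so ξ = 76.46/1 = 76.46 mol/min.
Outlet amounts (n = n₀ + ν ξ):
  A: 487 − 1(76.46) = 410.5
  C: 0 + 1(76.46) = 76.46
  B: 0 + 1(76.46) = 76.46

76.5 mol/min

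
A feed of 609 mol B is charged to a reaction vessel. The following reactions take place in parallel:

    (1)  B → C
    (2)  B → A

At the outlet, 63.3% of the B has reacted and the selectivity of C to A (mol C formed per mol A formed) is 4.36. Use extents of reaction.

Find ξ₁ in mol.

Conversion of B: B consumed = 0.633 × 609 = 385.5 mol = 1ξ₁ + 1ξ₂.
Selectivity: 1ξ₁ / (1ξ₂) = 4.36 → ξ₁ = 4.36 ξ₂.
Substitute: (1·4.36 + 1) ξ₂ = 385.5 → ξ₂ = 71.92 mol, ξ₁ = 313.6 mol.
Outlet amounts (n = n₀ + Σ ν·ξ):
  B: 609 − 1(313.6) − 1(71.92) = 223.5
  C: 0 + 1(313.6) = 313.6
  A: 0 + 1(71.92) = 71.92

ξ₁ = 314 mol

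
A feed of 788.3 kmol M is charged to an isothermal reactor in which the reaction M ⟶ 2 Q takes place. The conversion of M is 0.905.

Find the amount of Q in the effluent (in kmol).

1430 kmol

M reacted = 0.905 × 788.3 = 713.4 kmol; ν_M = −1, so ξ = 713.4/1 = 713.4 kmol.
Outlet amounts (n = n₀ + ν ξ):
  M: 788.3 − 1(713.4) = 74.89
  Q: 0 + 2(713.4) = 1427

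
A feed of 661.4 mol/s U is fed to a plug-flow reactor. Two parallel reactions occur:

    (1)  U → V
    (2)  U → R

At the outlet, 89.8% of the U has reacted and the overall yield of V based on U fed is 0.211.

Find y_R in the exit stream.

0.687

Yield of V: 1ξ₁ / 661.4 = 0.211 → ξ₁ = 139.6 mol/s.
Conversion of U: 1ξ₁ + 1ξ₂ = 0.898 × 661.4 = 593.9 → ξ₂ = 454.4 mol/s.
Outlet amounts (n = n₀ + Σ ν·ξ):
  U: 661.4 − 1(139.6) − 1(454.4) = 67.46
  V: 0 + 1(139.6) = 139.6
  R: 0 + 1(454.4) = 454.4
Total out = 661.4 mol/s; y_R = 454.4 / 661.4 = 0.687.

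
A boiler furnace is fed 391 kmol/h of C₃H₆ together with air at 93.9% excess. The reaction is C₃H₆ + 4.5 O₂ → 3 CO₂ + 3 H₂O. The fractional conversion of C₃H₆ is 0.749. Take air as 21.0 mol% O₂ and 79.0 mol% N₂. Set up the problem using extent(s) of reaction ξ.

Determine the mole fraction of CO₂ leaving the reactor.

0.0523

Stoichiometric O₂ = 4.5 × 391 = 1760 kmol/h; O₂ fed = 1760 × 1.939 = 3412 kmol/h.
N₂ fed = 3412 × 79/21 = 12830 kmol/h.
Fuel reacted = 0.749 × 391 → ξ = 292.9 kmol/h.
Outlet (n = n₀ + ν ξ):
  C₃H₆: 391 − 1(292.9) = 98.14
  O₂: 3412 − 4.5(292.9) = 2094
  N₂: 12830 (inert)
  CO₂: 0 + 3(292.9) = 878.6
  H₂O: 0 + 3(292.9) = 878.6
Total out = 16780 kmol/h; y_CO₂ = 878.6 / 16780 = 0.05235.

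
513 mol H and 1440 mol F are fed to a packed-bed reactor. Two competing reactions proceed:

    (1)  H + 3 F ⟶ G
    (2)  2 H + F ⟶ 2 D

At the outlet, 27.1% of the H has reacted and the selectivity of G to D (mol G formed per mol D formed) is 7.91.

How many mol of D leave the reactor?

Conversion of H: H consumed = 0.271 × 513 = 139 mol = 1ξ₁ + 2ξ₂.
Selectivity: 1ξ₁ / (2ξ₂) = 7.91 → ξ₁ = 15.82 ξ₂.
Substitute: (1·15.82 + 2) ξ₂ = 139 → ξ₂ = 7.802 mol, ξ₁ = 123.4 mol.
Outlet amounts (n = n₀ + Σ ν·ξ):
  H: 513 − 1(123.4) − 2(7.802) = 374
  F: 1440 − 3(123.4) − 1(7.802) = 1062
  G: 0 + 1(123.4) = 123.4
  D: 0 + 2(7.802) = 15.6

15.6 mol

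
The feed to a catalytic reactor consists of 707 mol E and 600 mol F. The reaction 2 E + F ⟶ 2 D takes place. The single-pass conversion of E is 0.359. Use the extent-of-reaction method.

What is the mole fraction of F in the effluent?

E reacted = 0.359 × 707 = 253.8 mol; ν_E = −2, so ξ = 253.8/2 = 126.9 mol.
Outlet amounts (n = n₀ + ν ξ):
  E: 707 − 2(126.9) = 453.2
  F: 600 − 1(126.9) = 473.1
  D: 0 + 2(126.9) = 253.8
Total out = 1180 mol; y_F = 473.1 / 1180 = 0.4009.

0.401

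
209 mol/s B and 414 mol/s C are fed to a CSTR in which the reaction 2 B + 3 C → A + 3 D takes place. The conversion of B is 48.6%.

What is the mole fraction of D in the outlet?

0.266

B reacted = 0.486 × 209 = 101.6 mol/s; ν_B = −2, so ξ = 101.6/2 = 50.79 mol/s.
Outlet amounts (n = n₀ + ν ξ):
  B: 209 − 2(50.79) = 107.4
  C: 414 − 3(50.79) = 261.6
  A: 0 + 1(50.79) = 50.79
  D: 0 + 3(50.79) = 152.4
Total out = 572.2 mol/s; y_D = 152.4 / 572.2 = 0.2663.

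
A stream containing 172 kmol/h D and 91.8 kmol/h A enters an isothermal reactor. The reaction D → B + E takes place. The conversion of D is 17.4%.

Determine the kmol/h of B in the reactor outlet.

D reacted = 0.174 × 172 = 29.93 kmol/h; ν_D = −1, so ξ = 29.93/1 = 29.93 kmol/h.
Outlet amounts (n = n₀ + ν ξ):
  D: 172 − 1(29.93) = 142.1
  B: 0 + 1(29.93) = 29.93
  E: 0 + 1(29.93) = 29.93
  A: 91.8 (inert)

29.9 kmol/h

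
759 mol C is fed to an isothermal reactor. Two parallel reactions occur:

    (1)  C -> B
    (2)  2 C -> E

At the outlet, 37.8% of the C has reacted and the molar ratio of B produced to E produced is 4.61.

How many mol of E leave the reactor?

43.4 mol

Conversion of C: C consumed = 0.378 × 759 = 286.9 mol = 1ξ₁ + 2ξ₂.
Selectivity: 1ξ₁ / (1ξ₂) = 4.61 → ξ₁ = 4.61 ξ₂.
Substitute: (1·4.61 + 2) ξ₂ = 286.9 → ξ₂ = 43.4 mol, ξ₁ = 200.1 mol.
Outlet amounts (n = n₀ + Σ ν·ξ):
  C: 759 − 1(200.1) − 2(43.4) = 472.1
  B: 0 + 1(200.1) = 200.1
  E: 0 + 1(43.4) = 43.4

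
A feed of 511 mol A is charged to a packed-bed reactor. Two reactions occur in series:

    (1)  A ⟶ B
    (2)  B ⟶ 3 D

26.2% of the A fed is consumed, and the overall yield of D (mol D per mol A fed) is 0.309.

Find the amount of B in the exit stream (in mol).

81.2 mol

Conversion of A: A consumed = 1ξ₁ = 0.262 × 511 → ξ₁ = 133.9 mol.
Yield of D: 3ξ₂ / 511 = 0.309 → ξ₂ = 52.63 mol.
Outlet amounts (n = n₀ + Σ ν·ξ):
  A: 511 − 1(133.9) = 377.1
  B: 0 + 1(133.9) − 1(52.63) = 81.25
  D: 0 + 3(52.63) = 157.9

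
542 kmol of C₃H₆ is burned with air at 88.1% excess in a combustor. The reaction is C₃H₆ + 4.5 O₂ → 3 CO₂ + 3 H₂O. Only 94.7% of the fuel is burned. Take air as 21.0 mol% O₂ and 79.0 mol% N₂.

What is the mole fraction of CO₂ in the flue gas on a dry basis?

Stoichiometric O₂ = 4.5 × 542 = 2439 kmol; O₂ fed = 2439 × 1.881 = 4588 kmol.
N₂ fed = 4588 × 79/21 = 17260 kmol.
Fuel reacted = 0.947 × 542 → ξ = 513.3 kmol.
Outlet (n = n₀ + ν ξ):
  C₃H₆: 542 − 1(513.3) = 28.73
  O₂: 4588 − 4.5(513.3) = 2278
  N₂: 17260 (inert)
  CO₂: 0 + 3(513.3) = 1540
  H₂O: 0 + 3(513.3) = 1540
Dry total = 21110 kmol; y_CO₂ (dry) = 1540 / 21110 = 0.07296.

0.073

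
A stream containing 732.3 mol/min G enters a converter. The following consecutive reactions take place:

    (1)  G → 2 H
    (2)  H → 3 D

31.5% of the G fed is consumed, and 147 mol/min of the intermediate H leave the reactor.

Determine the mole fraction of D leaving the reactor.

0.592

Conversion of G: G consumed = 1ξ₁ = 0.315 × 732.3 → ξ₁ = 230.7 mol/min.
H balance: n_H = 0 + 2ξ₁ − 1ξ₂ = 147 → ξ₂ = (2·230.7 − 147)/1 = 314.3 mol/min.
Outlet amounts (n = n₀ + Σ ν·ξ):
  G: 732.3 − 1(230.7) = 501.6
  H: 0 + 2(230.7) − 1(314.3) = 147
  D: 0 + 3(314.3) = 943
Total out = 1592 mol/min; y_D = 943 / 1592 = 0.5925.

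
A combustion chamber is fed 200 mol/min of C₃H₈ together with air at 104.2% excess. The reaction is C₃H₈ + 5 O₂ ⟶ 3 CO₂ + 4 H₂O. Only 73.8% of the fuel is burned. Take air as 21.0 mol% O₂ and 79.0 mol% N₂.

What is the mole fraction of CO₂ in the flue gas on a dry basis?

0.0467

Stoichiometric O₂ = 5 × 200 = 1000 mol/min; O₂ fed = 1000 × 2.042 = 2042 mol/min.
N₂ fed = 2042 × 79/21 = 7682 mol/min.
Fuel reacted = 0.738 × 200 → ξ = 147.6 mol/min.
Outlet (n = n₀ + ν ξ):
  C₃H₈: 200 − 1(147.6) = 52.4
  O₂: 2042 − 5(147.6) = 1304
  N₂: 7682 (inert)
  CO₂: 0 + 3(147.6) = 442.8
  H₂O: 0 + 4(147.6) = 590.4
Dry total = 9481 mol/min; y_CO₂ (dry) = 442.8 / 9481 = 0.0467.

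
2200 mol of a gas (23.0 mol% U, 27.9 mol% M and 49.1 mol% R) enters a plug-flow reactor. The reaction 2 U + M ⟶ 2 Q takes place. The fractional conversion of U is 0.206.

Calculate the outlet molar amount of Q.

104 mol

U reacted = 0.206 × 506 = 104.2 mol; ν_U = −2, so ξ = 104.2/2 = 52.12 mol.
Outlet amounts (n = n₀ + ν ξ):
  U: 506 − 2(52.12) = 401.8
  M: 613.8 − 1(52.12) = 561.7
  Q: 0 + 2(52.12) = 104.2
  R: 1080 (inert)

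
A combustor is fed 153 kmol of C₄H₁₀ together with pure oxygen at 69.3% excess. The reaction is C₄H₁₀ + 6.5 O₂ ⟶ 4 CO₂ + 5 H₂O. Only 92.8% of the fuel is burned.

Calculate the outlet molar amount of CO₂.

Stoichiometric O₂ = 6.5 × 153 = 994.5 kmol; O₂ fed = 994.5 × 1.693 = 1684 kmol.
Fuel reacted = 0.928 × 153 → ξ = 142 kmol.
Outlet (n = n₀ + ν ξ):
  C₄H₁₀: 153 − 1(142) = 11.02
  O₂: 1684 − 6.5(142) = 760.8
  CO₂: 0 + 4(142) = 567.9
  H₂O: 0 + 5(142) = 709.9

568 kmol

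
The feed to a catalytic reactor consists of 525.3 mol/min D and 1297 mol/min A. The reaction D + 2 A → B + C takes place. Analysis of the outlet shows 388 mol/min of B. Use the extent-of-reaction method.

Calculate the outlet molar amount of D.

For B: n = n₀ + 1ξ → 388 = 0 + 1ξ, giving ξ = 388 mol/min.
Outlet amounts (n = n₀ + ν ξ):
  D: 525.3 − 1(388) = 137.3
  A: 1297 − 2(388) = 521
  B: 0 + 1(388) = 388
  C: 0 + 1(388) = 388

137 mol/min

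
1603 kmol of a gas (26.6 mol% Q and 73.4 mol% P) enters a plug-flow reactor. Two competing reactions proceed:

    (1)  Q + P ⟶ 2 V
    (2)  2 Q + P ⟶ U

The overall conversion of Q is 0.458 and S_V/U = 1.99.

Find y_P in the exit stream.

0.711

Conversion of Q: Q consumed = 0.458 × 426.4 = 195.3 kmol = 1ξ₁ + 2ξ₂.
Selectivity: 2ξ₁ / (1ξ₂) = 1.99 → ξ₁ = 0.995 ξ₂.
Substitute: (1·0.995 + 2) ξ₂ = 195.3 → ξ₂ = 65.21 kmol, ξ₁ = 64.88 kmol.
Outlet amounts (n = n₀ + Σ ν·ξ):
  Q: 426.4 − 1(64.88) − 2(65.21) = 231.1
  P: 1177 − 1(64.88) − 1(65.21) = 1047
  V: 0 + 2(64.88) = 129.8
  U: 0 + 1(65.21) = 65.21
Total out = 1473 kmol; y_P = 1047 / 1473 = 0.7107.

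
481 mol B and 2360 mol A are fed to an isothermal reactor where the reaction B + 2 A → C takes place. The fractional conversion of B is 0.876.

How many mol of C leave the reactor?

421 mol

B reacted = 0.876 × 481 = 421.4 mol; ν_B = −1, so ξ = 421.4/1 = 421.4 mol.
Outlet amounts (n = n₀ + ν ξ):
  B: 481 − 1(421.4) = 59.64
  A: 2360 − 2(421.4) = 1517
  C: 0 + 1(421.4) = 421.4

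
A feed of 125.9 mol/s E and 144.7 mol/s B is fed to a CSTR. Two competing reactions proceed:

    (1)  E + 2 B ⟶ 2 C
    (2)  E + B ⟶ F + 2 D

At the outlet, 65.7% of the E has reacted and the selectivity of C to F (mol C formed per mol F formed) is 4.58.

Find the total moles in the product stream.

Conversion of E: E consumed = 0.657 × 125.9 = 82.72 mol/s = 1ξ₁ + 1ξ₂.
Selectivity: 2ξ₁ / (1ξ₂) = 4.58 → ξ₁ = 2.29 ξ₂.
Substitute: (1·2.29 + 1) ξ₂ = 82.72 → ξ₂ = 25.14 mol/s, ξ₁ = 57.57 mol/s.
Outlet amounts (n = n₀ + Σ ν·ξ):
  E: 125.9 − 1(57.57) − 1(25.14) = 43.18
  B: 144.7 − 2(57.57) − 1(25.14) = 4.409
  C: 0 + 2(57.57) = 115.1
  F: 0 + 1(25.14) = 25.14
  D: 0 + 2(25.14) = 50.28
Total out = 43.18 + 4.409 + 115.1 + 25.14 + 50.28 = 238.2 mol/s.

238 mol/s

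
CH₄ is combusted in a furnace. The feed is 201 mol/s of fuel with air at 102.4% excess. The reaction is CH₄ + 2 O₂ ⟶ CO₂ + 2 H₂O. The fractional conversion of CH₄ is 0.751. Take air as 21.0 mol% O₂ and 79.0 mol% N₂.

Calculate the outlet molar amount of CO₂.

151 mol/s

Stoichiometric O₂ = 2 × 201 = 402 mol/s; O₂ fed = 402 × 2.024 = 813.6 mol/s.
N₂ fed = 813.6 × 79/21 = 3061 mol/s.
Fuel reacted = 0.751 × 201 → ξ = 151 mol/s.
Outlet (n = n₀ + ν ξ):
  CH₄: 201 − 1(151) = 50.05
  O₂: 813.6 − 2(151) = 511.7
  N₂: 3061 (inert)
  CO₂: 0 + 1(151) = 151
  H₂O: 0 + 2(151) = 301.9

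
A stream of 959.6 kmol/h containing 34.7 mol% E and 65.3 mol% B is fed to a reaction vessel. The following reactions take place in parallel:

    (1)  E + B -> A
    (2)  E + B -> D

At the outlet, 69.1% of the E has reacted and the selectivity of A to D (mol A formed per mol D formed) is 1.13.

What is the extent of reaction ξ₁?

ξ₁ = 122 kmol/h

Conversion of E: E consumed = 0.691 × 333 = 230.1 kmol/h = 1ξ₁ + 1ξ₂.
Selectivity: 1ξ₁ / (1ξ₂) = 1.13 → ξ₁ = 1.13 ξ₂.
Substitute: (1·1.13 + 1) ξ₂ = 230.1 → ξ₂ = 108 kmol/h, ξ₁ = 122.1 kmol/h.
Outlet amounts (n = n₀ + Σ ν·ξ):
  E: 333 − 1(122.1) − 1(108) = 102.9
  B: 626.6 − 1(122.1) − 1(108) = 396.5
  A: 0 + 1(122.1) = 122.1
  D: 0 + 1(108) = 108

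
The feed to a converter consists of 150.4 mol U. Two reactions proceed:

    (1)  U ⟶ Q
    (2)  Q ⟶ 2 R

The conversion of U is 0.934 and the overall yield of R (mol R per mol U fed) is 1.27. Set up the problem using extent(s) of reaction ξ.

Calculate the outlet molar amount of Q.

45 mol

Conversion of U: U consumed = 1ξ₁ = 0.934 × 150.4 → ξ₁ = 140.5 mol.
Yield of R: 2ξ₂ / 150.4 = 1.27 → ξ₂ = 95.5 mol.
Outlet amounts (n = n₀ + Σ ν·ξ):
  U: 150.4 − 1(140.5) = 9.926
  Q: 0 + 1(140.5) − 1(95.5) = 44.97
  R: 0 + 2(95.5) = 191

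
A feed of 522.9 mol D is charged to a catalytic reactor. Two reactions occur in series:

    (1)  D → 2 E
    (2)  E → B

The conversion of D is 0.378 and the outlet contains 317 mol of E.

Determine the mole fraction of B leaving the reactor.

Conversion of D: D consumed = 1ξ₁ = 0.378 × 522.9 → ξ₁ = 197.7 mol.
E balance: n_E = 0 + 2ξ₁ − 1ξ₂ = 317 → ξ₂ = (2·197.7 − 317)/1 = 78.31 mol.
Outlet amounts (n = n₀ + Σ ν·ξ):
  D: 522.9 − 1(197.7) = 325.2
  E: 0 + 2(197.7) − 1(78.31) = 317
  B: 0 + 1(78.31) = 78.31
Total out = 720.6 mol; y_B = 78.31 / 720.6 = 0.1087.

0.109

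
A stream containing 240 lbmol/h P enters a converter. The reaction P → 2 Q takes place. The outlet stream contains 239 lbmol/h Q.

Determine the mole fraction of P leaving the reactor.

For Q: n = n₀ + 2ξ → 239 = 0 + 2ξ, giving ξ = 119.5 lbmol/h.
Outlet amounts (n = n₀ + ν ξ):
  P: 240 − 1(119.5) = 120.5
  Q: 0 + 2(119.5) = 239
Total out = 359.5 lbmol/h; y_P = 120.5 / 359.5 = 0.3352.

0.335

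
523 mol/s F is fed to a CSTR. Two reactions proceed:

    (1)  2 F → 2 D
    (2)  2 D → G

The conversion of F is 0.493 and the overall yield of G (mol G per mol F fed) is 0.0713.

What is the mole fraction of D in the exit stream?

0.377

Conversion of F: F consumed = 2ξ₁ = 0.493 × 523 → ξ₁ = 128.9 mol/s.
Yield of G: 1ξ₂ / 523 = 0.0713 → ξ₂ = 37.29 mol/s.
Outlet amounts (n = n₀ + Σ ν·ξ):
  F: 523 − 2(128.9) = 265.2
  D: 0 + 2(128.9) − 2(37.29) = 183.3
  G: 0 + 1(37.29) = 37.29
Total out = 485.7 mol/s; y_D = 183.3 / 485.7 = 0.3773.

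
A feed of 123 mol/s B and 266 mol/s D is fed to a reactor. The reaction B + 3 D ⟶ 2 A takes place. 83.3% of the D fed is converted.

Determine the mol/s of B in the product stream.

49.1 mol/s

D reacted = 0.833 × 266 = 221.6 mol/s; ν_D = −3, so ξ = 221.6/3 = 73.86 mol/s.
Outlet amounts (n = n₀ + ν ξ):
  B: 123 − 1(73.86) = 49.14
  D: 266 − 3(73.86) = 44.42
  A: 0 + 2(73.86) = 147.7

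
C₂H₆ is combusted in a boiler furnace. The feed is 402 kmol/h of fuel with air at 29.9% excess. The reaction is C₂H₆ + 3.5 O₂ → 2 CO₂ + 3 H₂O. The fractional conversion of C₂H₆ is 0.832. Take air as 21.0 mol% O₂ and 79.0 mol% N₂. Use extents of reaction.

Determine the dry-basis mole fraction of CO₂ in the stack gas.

Stoichiometric O₂ = 3.5 × 402 = 1407 kmol/h; O₂ fed = 1407 × 1.299 = 1828 kmol/h.
N₂ fed = 1828 × 79/21 = 6876 kmol/h.
Fuel reacted = 0.832 × 402 → ξ = 334.5 kmol/h.
Outlet (n = n₀ + ν ξ):
  C₂H₆: 402 − 1(334.5) = 67.54
  O₂: 1828 − 3.5(334.5) = 657.1
  N₂: 6876 (inert)
  CO₂: 0 + 2(334.5) = 668.9
  H₂O: 0 + 3(334.5) = 1003
Dry total = 8269 kmol/h; y_CO₂ (dry) = 668.9 / 8269 = 0.08089.

0.0809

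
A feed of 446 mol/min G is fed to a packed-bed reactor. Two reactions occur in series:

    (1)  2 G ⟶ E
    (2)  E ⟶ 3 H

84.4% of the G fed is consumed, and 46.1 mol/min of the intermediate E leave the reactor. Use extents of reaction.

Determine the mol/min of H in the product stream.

426 mol/min

Conversion of G: G consumed = 2ξ₁ = 0.844 × 446 → ξ₁ = 188.2 mol/min.
E balance: n_E = 0 + 1ξ₁ − 1ξ₂ = 46.1 → ξ₂ = (1·188.2 − 46.1)/1 = 142.1 mol/min.
Outlet amounts (n = n₀ + Σ ν·ξ):
  G: 446 − 2(188.2) = 69.58
  E: 0 + 1(188.2) − 1(142.1) = 46.1
  H: 0 + 3(142.1) = 426.3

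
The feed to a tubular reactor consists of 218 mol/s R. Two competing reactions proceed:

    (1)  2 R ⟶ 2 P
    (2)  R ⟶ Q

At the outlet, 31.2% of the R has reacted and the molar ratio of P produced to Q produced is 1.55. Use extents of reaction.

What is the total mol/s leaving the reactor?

Conversion of R: R consumed = 0.312 × 218 = 68.02 mol/s = 2ξ₁ + 1ξ₂.
Selectivity: 2ξ₁ / (1ξ₂) = 1.55 → ξ₁ = 0.775 ξ₂.
Substitute: (2·0.775 + 1) ξ₂ = 68.02 → ξ₂ = 26.67 mol/s, ξ₁ = 20.67 mol/s.
Outlet amounts (n = n₀ + Σ ν·ξ):
  R: 218 − 2(20.67) − 1(26.67) = 150
  P: 0 + 2(20.67) = 41.34
  Q: 0 + 1(26.67) = 26.67
Total out = 150 + 41.34 + 26.67 = 218 mol/s.

218 mol/s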